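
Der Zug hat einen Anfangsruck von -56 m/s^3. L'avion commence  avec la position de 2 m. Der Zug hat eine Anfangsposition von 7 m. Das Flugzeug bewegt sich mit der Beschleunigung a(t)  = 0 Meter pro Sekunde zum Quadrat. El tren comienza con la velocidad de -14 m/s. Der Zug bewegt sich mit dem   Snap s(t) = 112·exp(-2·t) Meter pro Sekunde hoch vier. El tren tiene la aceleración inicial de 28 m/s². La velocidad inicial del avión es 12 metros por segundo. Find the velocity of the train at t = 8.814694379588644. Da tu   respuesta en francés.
Pour résoudre ceci, nous devons prendre 3 primitives de notre équation du snap s(t) = 112·exp(-2·t). L'intégrale du snap est le jerk. En utilisant j(0) = -56, nous obtenons j(t) = -56·exp(-2·t). La primitive du jerk est l'accélération. En utilisant a(0) = 28, nous obtenons a(t) = 28·exp(-2·t). En prenant ∫a(t)dt et en appliquant v(0) = -14, nous trouvons v(t) = -14·exp(-2·t). De l'équation de la vitesse v(t) = -14·exp(-2·t), nous substituons t = 8.814694379588644 pour obtenir v = -3.08874302893265E-7.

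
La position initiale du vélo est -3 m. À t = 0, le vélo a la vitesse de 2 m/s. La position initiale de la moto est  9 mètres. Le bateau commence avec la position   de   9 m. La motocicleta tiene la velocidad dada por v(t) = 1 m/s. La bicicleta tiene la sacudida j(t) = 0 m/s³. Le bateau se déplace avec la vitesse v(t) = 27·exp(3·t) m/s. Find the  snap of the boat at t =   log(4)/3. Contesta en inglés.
We must differentiate our velocity equation v(t) = 27·exp(3·t) 3 times. Differentiating velocity, we get acceleration: a(t) = 81·exp(3·t). Differentiating acceleration, we get jerk: j(t) = 243·exp(3·t). Differentiating jerk, we get snap: s(t) = 729·exp(3·t). We have snap s(t) = 729·exp(3·t). Substituting t = log(4)/3: s(log(4)/3) = 2916.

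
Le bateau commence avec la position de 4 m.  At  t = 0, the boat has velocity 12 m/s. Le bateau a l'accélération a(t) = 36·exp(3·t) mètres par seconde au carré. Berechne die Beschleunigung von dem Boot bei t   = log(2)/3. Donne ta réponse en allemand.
Aus der Gleichung für die Beschleunigung a(t) = 36·exp(3·t), setzen wir t = log(2)/3 ein und erhalten a = 72.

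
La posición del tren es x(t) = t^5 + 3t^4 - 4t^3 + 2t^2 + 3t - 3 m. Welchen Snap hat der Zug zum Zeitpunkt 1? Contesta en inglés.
We must differentiate our position equation x(t) = t^5 + 3·t^4 - 4·t^3 + 2·t^2 + 3·t - 3 4 times. Differentiating position, we get velocity: v(t) = 5·t^4 + 12·t^3 - 12·t^2 + 4·t + 3. Differentiating velocity, we get acceleration: a(t) = 20·t^3 + 36·t^2 - 24·t + 4. The derivative of acceleration gives jerk: j(t) = 60·t^2 + 72·t - 24. Differentiating jerk, we get snap: s(t) = 120·t + 72. From the given snap equation s(t) = 120·t + 72, we substitute t = 1 to get s = 192.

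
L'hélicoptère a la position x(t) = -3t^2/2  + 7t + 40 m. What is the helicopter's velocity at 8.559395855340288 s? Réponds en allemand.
Ausgehend von der Position x(t) = -3·t^2/2 + 7·t + 40, nehmen wir 1 Ableitung. Mit d/dt von x(t) finden wir v(t) = 7 - 3·t. Aus der Gleichung für die Geschwindigkeit v(t) = 7 - 3·t, setzen wir t = 8.559395855340288 ein und erhalten v = -18.6781875660209.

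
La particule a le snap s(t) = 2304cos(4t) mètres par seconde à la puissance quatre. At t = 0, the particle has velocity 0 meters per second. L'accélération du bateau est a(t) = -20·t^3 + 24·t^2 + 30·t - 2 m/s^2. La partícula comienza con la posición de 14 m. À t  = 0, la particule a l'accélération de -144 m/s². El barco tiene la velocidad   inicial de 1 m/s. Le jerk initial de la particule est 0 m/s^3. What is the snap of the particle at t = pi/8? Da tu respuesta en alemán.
Wir haben den Snap s(t) = 2304·cos(4·t). Durch Einsetzen von t = pi/8: s(pi/8) = 0.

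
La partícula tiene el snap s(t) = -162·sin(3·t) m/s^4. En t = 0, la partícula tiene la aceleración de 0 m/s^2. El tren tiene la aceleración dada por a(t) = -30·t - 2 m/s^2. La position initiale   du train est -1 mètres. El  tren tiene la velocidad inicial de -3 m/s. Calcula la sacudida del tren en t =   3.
Para resolver esto, necesitamos tomar 1 derivada de nuestra ecuación de la aceleración a(t) = -30·t - 2. Derivando la aceleración, obtenemos la sacudida: j(t) = -30. De la ecuación de la sacudida j(t) = -30, sustituimos t = 3 para obtener j = -30.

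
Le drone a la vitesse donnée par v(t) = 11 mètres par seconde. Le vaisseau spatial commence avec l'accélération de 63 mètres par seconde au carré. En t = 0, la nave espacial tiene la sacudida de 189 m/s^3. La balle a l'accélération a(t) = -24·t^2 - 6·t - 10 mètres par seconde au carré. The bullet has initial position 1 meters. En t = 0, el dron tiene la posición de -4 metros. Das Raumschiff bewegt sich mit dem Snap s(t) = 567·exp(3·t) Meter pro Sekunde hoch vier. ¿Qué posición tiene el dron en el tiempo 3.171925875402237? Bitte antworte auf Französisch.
Nous devons trouver la primitive de notre équation de la vitesse v(t) = 11 1 fois. La primitive de la vitesse, avec x(0) = -4, donne la position: x(t) = 11·t - 4. En utilisant x(t) = 11·t - 4 et en substituant t = 3.171925875402237, nous trouvons x = 30.8911846294246.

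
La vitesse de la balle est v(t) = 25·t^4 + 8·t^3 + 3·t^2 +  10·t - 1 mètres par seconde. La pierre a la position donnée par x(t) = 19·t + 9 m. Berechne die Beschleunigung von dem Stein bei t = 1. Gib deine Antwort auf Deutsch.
Wir müssen unsere Gleichung für die Position x(t) = 19·t + 9 2-mal ableiten. Mit d/dt von x(t) finden wir v(t) = 19. Die Ableitung von der Geschwindigkeit ergibt die Beschleunigung: a(t) = 0. Wir haben die Beschleunigung a(t) = 0. Durch Einsetzen von t = 1: a(1) = 0.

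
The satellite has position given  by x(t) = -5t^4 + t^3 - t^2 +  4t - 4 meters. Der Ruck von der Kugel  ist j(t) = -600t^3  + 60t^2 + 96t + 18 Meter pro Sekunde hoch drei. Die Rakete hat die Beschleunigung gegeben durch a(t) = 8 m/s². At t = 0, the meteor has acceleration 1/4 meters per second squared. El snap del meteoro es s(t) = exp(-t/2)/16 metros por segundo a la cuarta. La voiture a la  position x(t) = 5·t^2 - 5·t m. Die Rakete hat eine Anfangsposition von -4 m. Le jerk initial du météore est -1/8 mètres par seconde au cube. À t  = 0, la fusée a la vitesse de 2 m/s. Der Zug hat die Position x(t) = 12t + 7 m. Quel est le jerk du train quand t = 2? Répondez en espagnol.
Debemos derivar nuestra ecuación de la posición x(t) = 12·t + 7 3 veces. Tomando d/dt de x(t), encontramos v(t) = 12. Tomando d/dt de v(t), encontramos a(t) = 0. Tomando d/dt de a(t), encontramos j(t) = 0. Usando j(t) = 0 y sustituyendo t = 2, encontramos j = 0.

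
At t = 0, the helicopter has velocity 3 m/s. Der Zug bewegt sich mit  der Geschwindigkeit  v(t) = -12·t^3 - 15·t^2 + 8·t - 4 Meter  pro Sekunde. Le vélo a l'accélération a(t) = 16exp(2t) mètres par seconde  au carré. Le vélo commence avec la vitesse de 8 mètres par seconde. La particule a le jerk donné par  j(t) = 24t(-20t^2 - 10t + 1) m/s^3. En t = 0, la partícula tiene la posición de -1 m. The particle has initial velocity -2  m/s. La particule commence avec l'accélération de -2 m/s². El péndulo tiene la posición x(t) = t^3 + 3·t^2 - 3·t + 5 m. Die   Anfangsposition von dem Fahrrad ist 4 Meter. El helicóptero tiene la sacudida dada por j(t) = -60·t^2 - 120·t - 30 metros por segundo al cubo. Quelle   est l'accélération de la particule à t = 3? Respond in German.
Ausgehend von dem Ruck j(t) = 24·t·(-20·t^2 - 10·t + 1), nehmen wir 1 Stammfunktion. Durch Integration von dem Ruck und Verwendung der Anfangsbedingung a(0) = -2, erhalten wir a(t) = -120·t^4 - 80·t^3 + 12·t^2 - 2. Mit a(t) = -120·t^4 - 80·t^3 + 12·t^2 - 2 und Einsetzen von t = 3, finden wir a = -11774.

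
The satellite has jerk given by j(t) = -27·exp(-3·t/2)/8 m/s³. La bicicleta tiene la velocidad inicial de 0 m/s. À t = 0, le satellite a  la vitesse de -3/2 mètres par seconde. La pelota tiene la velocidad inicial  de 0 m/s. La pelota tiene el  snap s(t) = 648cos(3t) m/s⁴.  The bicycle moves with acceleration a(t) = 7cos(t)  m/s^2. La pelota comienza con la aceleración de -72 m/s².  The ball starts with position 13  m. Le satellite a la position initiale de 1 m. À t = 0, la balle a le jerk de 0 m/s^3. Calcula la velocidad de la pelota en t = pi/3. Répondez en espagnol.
Debemos encontrar la integral de nuestra ecuación del snap s(t) = 648·cos(3·t) 3 veces. Tomando ∫s(t)dt y aplicando j(0) = 0, encontramos j(t) = 216·sin(3·t). La integral de la sacudida, con a(0) = -72, da la aceleración: a(t) = -72·cos(3·t). Tomando ∫a(t)dt y aplicando v(0) = 0, encontramos v(t) = -24·sin(3·t). Usando v(t) = -24·sin(3·t) y sustituyendo t = pi/3, encontramos v = 0.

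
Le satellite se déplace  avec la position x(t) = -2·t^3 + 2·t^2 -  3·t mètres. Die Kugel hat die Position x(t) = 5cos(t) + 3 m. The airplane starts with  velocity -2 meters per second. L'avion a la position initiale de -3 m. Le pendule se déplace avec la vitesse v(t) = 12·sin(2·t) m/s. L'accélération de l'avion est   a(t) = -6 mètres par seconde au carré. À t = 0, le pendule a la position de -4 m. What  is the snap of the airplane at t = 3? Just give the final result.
The answer is 0.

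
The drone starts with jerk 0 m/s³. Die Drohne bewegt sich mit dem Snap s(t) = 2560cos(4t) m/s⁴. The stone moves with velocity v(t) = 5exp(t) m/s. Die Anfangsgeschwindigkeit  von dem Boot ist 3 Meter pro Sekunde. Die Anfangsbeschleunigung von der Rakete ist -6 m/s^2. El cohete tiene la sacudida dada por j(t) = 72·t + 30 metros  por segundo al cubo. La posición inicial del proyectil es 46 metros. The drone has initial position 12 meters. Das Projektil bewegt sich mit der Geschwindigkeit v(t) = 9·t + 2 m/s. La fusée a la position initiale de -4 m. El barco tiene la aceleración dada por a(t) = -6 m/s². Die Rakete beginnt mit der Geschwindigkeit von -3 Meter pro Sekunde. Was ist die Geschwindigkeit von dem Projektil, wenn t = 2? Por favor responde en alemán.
Wir haben die Geschwindigkeit v(t) = 9·t + 2. Durch Einsetzen von t = 2: v(2) = 20.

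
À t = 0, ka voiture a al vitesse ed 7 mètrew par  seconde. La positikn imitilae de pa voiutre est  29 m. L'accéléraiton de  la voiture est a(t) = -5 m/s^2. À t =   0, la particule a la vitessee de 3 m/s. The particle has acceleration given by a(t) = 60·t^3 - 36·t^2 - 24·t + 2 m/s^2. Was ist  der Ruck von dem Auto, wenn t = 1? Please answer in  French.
Nous devons dériver notre équation de l'accélération a(t) = -5 1 fois. La dérivée de l'accélération donne le jerk: j(t) = 0. En utilisant j(t) = 0 et en substituant t = 1, nous trouvons j = 0.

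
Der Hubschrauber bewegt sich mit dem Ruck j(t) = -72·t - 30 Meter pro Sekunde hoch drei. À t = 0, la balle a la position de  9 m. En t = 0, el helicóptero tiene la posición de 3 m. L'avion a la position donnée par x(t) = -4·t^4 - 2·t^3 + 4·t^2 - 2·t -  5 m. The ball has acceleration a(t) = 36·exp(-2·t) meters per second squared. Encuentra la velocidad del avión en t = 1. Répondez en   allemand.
Ausgehend von der Position x(t) = -4·t^4 - 2·t^3 + 4·t^2 - 2·t - 5, nehmen wir 1 Ableitung. Die Ableitung von der Position ergibt die Geschwindigkeit: v(t) = -16·t^3 - 6·t^2 + 8·t - 2. Mit v(t) = -16·t^3 - 6·t^2 + 8·t - 2 und Einsetzen von t = 1, finden wir v = -16.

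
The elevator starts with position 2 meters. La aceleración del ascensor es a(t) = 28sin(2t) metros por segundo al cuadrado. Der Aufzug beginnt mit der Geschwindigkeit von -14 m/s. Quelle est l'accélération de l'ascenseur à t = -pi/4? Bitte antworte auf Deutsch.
Mit a(t) = 28·sin(2·t) und Einsetzen von t = -pi/4, finden wir a = -28.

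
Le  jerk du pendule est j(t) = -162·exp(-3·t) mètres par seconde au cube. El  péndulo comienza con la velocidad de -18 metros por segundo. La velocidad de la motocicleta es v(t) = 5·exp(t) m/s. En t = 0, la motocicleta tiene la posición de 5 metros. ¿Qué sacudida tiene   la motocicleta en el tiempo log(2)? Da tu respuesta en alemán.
Um dies zu lösen, müssen wir 2 Ableitungen unserer Gleichung für die Geschwindigkeit v(t) = 5·exp(t) nehmen. Mit d/dt von v(t) finden wir a(t) = 5·exp(t). Durch Ableiten von der Beschleunigung erhalten wir den Ruck: j(t) = 5·exp(t). Mit j(t) = 5·exp(t) und Einsetzen von t = log(2), finden wir j = 10.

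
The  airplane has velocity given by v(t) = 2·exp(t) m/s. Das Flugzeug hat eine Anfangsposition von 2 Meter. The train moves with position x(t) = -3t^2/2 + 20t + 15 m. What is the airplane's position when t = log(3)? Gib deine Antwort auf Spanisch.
Partiendo de la velocidad v(t) = 2·exp(t), tomamos 1 antiderivada. Integrando la velocidad y usando la condición inicial x(0) = 2, obtenemos x(t) = 2·exp(t). Tenemos la posición x(t) = 2·exp(t). Sustituyendo t = log(3): x(log(3)) = 6.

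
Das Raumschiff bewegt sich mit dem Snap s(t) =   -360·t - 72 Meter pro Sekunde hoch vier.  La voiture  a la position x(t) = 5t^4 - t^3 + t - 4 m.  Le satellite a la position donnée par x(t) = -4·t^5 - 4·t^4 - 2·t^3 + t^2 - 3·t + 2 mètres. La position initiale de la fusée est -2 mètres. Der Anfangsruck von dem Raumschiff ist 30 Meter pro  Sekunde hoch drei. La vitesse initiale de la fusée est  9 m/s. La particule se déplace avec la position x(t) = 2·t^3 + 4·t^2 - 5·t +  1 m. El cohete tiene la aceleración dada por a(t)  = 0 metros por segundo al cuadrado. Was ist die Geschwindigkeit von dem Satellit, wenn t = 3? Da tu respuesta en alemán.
Um dies zu lösen, müssen wir 1 Ableitung unserer Gleichung für die Position x(t) = -4·t^5 - 4·t^4 - 2·t^3 + t^2 - 3·t + 2 nehmen. Mit d/dt von x(t) finden wir v(t) = -20·t^4 - 16·t^3 - 6·t^2 + 2·t - 3. Mit v(t) = -20·t^4 - 16·t^3 - 6·t^2 + 2·t - 3 und Einsetzen von t = 3, finden wir v = -2103.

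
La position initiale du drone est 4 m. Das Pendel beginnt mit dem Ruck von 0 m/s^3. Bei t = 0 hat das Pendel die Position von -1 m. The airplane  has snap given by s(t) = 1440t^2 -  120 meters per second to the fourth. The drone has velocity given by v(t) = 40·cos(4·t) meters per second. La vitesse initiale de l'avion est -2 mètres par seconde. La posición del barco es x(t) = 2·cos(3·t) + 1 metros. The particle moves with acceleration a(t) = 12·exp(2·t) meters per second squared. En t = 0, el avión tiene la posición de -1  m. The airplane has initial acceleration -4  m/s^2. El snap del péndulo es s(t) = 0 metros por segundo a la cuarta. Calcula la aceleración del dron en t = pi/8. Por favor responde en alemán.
Wir müssen unsere Gleichung für die Geschwindigkeit v(t) = 40·cos(4·t) 1-mal ableiten. Durch Ableiten von der Geschwindigkeit erhalten wir die Beschleunigung: a(t) = -160·sin(4·t). Wir haben die Beschleunigung a(t) = -160·sin(4·t). Durch Einsetzen von t = pi/8: a(pi/8) = -160.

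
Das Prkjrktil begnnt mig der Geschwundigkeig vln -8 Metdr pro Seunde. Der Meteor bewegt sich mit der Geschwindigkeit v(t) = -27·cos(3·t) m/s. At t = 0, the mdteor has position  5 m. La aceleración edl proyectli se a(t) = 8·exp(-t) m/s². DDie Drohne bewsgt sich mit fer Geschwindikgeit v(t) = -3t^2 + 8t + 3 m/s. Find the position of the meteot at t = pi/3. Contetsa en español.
Debemos encontrar la antiderivada de nuestra ecuación de la velocidad v(t) = -27·cos(3·t) 1 vez. La integral de la velocidad, con x(0) = 5, da la posición: x(t) = 5 - 9·sin(3·t). Tenemos la posición x(t) = 5 - 9·sin(3·t). Sustituyendo t = pi/3: x(pi/3) = 5.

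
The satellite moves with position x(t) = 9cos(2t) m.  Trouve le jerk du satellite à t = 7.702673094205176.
En partant de la position x(t) = 9·cos(2·t), nous prenons 3 dérivées. En prenant d/dt de x(t), nous trouvons v(t) = -18·sin(2·t). En prenant d/dt de v(t), nous trouvons a(t) = -36·cos(2·t). En dérivant l'accélération, nous obtenons le jerk: j(t) = 72·sin(2·t). De l'équation du jerk j(t) = 72·sin(2·t), nous substituons t = 7.702673094205176 pour obtenir j = 21.4573956020337.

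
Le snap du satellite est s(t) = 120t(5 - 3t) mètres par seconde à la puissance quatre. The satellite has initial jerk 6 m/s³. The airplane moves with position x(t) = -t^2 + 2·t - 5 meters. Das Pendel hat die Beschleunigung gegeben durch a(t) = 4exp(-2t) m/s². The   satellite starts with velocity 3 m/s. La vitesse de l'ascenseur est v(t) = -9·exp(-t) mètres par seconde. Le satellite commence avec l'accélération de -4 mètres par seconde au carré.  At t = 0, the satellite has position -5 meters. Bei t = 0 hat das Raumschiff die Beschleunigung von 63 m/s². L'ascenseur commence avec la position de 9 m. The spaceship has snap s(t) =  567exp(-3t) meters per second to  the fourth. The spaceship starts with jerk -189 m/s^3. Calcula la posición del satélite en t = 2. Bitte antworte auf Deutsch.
Wir müssen unsere Gleichung für den Snap s(t) = 120·t·(5 - 3·t) 4-mal integrieren. Mit ∫s(t)dt und Anwendung von j(0) = 6, finden wir j(t) = -120·t^3 + 300·t^2 + 6. Das Integral von dem Ruck, mit a(0) = -4, ergibt die Beschleunigung: a(t) = -30·t^4 + 100·t^3 + 6·t - 4. Mit ∫a(t)dt und Anwendung von v(0) = 3, finden wir v(t) = -6·t^5 + 25·t^4 + 3·t^2 - 4·t + 3. Die Stammfunktion von der Geschwindigkeit ist die Position. Mit x(0) = -5 erhalten wir x(t) = -t^6 + 5·t^5 + t^3 - 2·t^2 + 3·t - 5. Mit x(t) = -t^6 + 5·t^5 + t^3 - 2·t^2 + 3·t - 5 und Einsetzen von t = 2, finden wir x = 97.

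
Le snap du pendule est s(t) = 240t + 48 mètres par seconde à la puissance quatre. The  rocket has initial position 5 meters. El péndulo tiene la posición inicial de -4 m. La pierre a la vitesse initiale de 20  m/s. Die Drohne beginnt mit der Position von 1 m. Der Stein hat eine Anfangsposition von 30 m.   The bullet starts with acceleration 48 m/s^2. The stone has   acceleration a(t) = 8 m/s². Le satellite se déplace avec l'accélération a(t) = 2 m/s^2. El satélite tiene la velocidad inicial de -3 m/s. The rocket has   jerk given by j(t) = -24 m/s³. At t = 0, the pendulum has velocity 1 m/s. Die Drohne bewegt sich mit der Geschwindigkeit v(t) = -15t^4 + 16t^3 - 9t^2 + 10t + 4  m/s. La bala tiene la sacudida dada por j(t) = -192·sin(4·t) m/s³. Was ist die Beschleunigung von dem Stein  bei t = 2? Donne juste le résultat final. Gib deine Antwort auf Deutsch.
Die Antwort ist 8.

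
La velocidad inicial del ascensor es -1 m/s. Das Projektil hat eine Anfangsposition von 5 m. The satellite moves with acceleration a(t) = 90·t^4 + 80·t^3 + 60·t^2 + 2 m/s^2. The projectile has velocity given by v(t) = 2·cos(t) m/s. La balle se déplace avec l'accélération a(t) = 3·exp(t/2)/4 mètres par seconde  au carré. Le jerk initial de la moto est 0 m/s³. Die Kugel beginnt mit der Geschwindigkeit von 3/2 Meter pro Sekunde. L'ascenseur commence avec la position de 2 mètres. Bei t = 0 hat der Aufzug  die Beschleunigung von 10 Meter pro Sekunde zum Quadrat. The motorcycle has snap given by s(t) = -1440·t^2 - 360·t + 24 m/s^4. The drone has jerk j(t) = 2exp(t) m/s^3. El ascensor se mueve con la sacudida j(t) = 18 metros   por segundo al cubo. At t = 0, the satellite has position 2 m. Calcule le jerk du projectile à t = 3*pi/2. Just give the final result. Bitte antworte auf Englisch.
j(3*pi/2) = 0.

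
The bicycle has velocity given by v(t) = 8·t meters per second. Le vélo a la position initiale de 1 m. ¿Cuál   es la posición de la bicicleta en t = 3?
Necesitamos integrar nuestra ecuación de la velocidad v(t) = 8·t 1 vez. La antiderivada de la velocidad, con x(0) = 1, da la posición: x(t) = 4·t^2 + 1. Usando x(t) = 4·t^2 + 1 y sustituyendo t = 3, encontramos x = 37.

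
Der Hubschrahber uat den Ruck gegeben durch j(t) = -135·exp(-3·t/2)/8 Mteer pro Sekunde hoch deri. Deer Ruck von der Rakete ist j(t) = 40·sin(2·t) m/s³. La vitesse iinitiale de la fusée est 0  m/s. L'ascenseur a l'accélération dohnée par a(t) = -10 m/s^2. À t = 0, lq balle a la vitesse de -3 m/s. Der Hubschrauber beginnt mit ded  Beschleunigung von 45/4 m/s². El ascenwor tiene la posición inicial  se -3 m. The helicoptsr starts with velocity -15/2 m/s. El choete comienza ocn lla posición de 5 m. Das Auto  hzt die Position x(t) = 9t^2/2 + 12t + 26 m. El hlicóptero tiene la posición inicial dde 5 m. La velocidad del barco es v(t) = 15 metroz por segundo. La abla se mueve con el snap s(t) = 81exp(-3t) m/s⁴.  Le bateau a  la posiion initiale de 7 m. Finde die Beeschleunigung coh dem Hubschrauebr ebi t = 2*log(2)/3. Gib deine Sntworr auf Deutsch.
Um dies zu lösen, müssen wir 1 Stammfunktion unserer Gleichung für den Ruck j(t) = -135·exp(-3·t/2)/8 finden. Durch Integration von dem Ruck und Verwendung der Anfangsbedingung a(0) = 45/4, erhalten wir a(t) = 45·exp(-3·t/2)/4. Aus der Gleichung für die Beschleunigung a(t) = 45·exp(-3·t/2)/4, setzen wir t = 2*log(2)/3 ein und erhalten a = 45/8.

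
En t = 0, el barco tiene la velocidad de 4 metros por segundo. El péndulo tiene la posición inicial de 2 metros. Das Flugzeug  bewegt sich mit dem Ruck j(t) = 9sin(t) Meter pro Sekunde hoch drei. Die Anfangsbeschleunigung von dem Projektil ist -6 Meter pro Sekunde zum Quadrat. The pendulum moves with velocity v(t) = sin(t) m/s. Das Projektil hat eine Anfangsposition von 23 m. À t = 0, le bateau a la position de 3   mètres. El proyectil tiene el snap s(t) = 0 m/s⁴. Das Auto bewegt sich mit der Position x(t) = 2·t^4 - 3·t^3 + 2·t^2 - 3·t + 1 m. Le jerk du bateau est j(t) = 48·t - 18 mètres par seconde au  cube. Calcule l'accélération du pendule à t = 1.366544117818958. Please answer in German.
Ausgehend von der Geschwindigkeit v(t) = sin(t), nehmen wir 1 Ableitung. Mit d/dt von v(t) finden wir a(t) = cos(t). Wir haben die Beschleunigung a(t) = cos(t). Durch Einsetzen von t = 1.366544117818958: a(1.366544117818958) = 0.202834970040278.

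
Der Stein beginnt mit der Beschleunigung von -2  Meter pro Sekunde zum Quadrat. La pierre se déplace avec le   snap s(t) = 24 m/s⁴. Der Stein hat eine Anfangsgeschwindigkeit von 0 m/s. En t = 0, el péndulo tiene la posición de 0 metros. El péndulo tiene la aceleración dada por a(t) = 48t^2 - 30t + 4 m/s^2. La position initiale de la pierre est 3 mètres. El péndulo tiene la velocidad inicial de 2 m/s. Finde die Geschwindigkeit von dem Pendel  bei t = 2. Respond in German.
Um dies zu lösen, müssen wir 1 Stammfunktion unserer Gleichung für die Beschleunigung a(t) = 48·t^2 - 30·t + 4 finden. Das Integral von der Beschleunigung ist die Geschwindigkeit. Mit v(0) = 2 erhalten wir v(t) = 16·t^3 - 15·t^2 + 4·t + 2. Aus der Gleichung für die Geschwindigkeit v(t) = 16·t^3 - 15·t^2 + 4·t + 2, setzen wir t = 2 ein und erhalten v = 78.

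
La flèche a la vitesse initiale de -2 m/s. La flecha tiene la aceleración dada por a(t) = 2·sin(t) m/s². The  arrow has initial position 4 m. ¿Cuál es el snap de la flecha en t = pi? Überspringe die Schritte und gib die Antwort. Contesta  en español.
s(pi) = 0.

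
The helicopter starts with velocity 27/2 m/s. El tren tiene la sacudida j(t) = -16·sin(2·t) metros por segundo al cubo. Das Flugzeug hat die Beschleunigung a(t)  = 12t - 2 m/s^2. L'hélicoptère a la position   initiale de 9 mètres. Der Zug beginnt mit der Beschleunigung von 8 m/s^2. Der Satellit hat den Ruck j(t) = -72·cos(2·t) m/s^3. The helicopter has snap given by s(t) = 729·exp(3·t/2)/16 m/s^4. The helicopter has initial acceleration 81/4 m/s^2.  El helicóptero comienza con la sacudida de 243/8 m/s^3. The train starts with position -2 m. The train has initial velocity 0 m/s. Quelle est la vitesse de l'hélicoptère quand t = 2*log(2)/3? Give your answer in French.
En partant du snap s(t) = 729·exp(3·t/2)/16, nous prenons 3 intégrales. L'intégrale du snap est le jerk. En utilisant j(0) = 243/8, nous obtenons j(t) = 243·exp(3·t/2)/8. En intégrant le jerk et en utilisant la condition initiale a(0) = 81/4, nous obtenons a(t) = 81·exp(3·t/2)/4. L'intégrale de l'accélération est la vitesse. En utilisant v(0) = 27/2, nous obtenons v(t) = 27·exp(3·t/2)/2. En utilisant v(t) = 27·exp(3·t/2)/2 et en substituant t = 2*log(2)/3, nous trouvons v = 27.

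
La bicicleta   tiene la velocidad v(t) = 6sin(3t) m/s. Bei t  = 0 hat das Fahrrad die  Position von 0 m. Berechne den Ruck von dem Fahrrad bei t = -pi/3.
Wir müssen unsere Gleichung für die Geschwindigkeit v(t) = 6·sin(3·t) 2-mal ableiten. Die Ableitung von der Geschwindigkeit ergibt die Beschleunigung: a(t) = 18·cos(3·t). Die Ableitung von der Beschleunigung ergibt den Ruck: j(t) = -54·sin(3·t). Wir haben den Ruck j(t) = -54·sin(3·t). Durch Einsetzen von t = -pi/3: j(-pi/3) = 0.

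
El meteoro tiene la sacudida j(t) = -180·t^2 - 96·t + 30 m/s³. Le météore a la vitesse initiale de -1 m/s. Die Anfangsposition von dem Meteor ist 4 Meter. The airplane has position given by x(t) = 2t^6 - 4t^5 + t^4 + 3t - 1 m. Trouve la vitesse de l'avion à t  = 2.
Nous devons dériver notre équation de la position x(t) = 2·t^6 - 4·t^5 + t^4 + 3·t - 1 1 fois. En prenant d/dt de x(t), nous trouvons v(t) = 12·t^5 - 20·t^4 + 4·t^3 + 3. En utilisant v(t) = 12·t^5 - 20·t^4 + 4·t^3 + 3 et en substituant t = 2, nous trouvons v = 99.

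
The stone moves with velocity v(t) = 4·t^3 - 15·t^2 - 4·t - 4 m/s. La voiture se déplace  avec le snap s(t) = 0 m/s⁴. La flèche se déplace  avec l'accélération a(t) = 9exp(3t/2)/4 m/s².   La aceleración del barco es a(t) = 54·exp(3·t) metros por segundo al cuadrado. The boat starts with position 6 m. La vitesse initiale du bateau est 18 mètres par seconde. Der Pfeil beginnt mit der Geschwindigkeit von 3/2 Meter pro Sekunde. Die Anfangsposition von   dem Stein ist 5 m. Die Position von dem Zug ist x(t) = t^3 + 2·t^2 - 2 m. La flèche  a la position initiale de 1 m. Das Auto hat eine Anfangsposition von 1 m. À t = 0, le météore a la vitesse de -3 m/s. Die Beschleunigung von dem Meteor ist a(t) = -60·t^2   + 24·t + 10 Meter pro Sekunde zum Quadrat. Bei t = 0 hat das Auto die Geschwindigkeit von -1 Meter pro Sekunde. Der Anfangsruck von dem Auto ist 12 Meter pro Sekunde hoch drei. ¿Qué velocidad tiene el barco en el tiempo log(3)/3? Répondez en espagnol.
Necesitamos integrar nuestra ecuación de la aceleración a(t) = 54·exp(3·t) 1 vez. Integrando la aceleración y usando la condición inicial v(0) = 18, obtenemos v(t) = 18·exp(3·t). Usando v(t) = 18·exp(3·t) y sustituyendo t = log(3)/3, encontramos v = 54.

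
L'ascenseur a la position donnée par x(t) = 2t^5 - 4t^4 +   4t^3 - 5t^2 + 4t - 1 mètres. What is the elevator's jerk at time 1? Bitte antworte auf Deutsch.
Wir müssen unsere Gleichung für die Position x(t) = 2·t^5 - 4·t^4 + 4·t^3 - 5·t^2 + 4·t - 1 3-mal ableiten. Die Ableitung von der Position ergibt die Geschwindigkeit: v(t) = 10·t^4 - 16·t^3 + 12·t^2 - 10·t + 4. Mit d/dt von v(t) finden wir a(t) = 40·t^3 - 48·t^2 + 24·t - 10. Mit d/dt von a(t) finden wir j(t) = 120·t^2 - 96·t + 24. Aus der Gleichung für den Ruck j(t) = 120·t^2 - 96·t + 24, setzen wir t = 1 ein und erhalten j = 48.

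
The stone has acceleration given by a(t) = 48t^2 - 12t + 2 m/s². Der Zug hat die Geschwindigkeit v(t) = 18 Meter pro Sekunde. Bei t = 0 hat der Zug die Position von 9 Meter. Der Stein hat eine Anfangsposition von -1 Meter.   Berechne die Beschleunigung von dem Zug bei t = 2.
Um dies zu lösen, müssen wir 1 Ableitung unserer Gleichung für die Geschwindigkeit v(t) = 18 nehmen. Durch Ableiten von der Geschwindigkeit erhalten wir die Beschleunigung: a(t) = 0. Aus der Gleichung für die Beschleunigung a(t) = 0, setzen wir t = 2 ein und erhalten a = 0.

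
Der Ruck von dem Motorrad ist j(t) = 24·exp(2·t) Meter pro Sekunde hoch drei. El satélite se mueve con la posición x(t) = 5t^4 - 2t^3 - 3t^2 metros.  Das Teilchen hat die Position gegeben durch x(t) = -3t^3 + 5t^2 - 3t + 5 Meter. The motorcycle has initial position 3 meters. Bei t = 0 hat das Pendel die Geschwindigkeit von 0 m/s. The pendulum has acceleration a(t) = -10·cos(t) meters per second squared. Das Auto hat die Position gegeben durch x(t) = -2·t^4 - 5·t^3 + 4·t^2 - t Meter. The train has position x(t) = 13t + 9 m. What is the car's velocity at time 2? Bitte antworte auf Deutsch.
Wir müssen unsere Gleichung für die Position x(t) = -2·t^4 - 5·t^3 + 4·t^2 - t 1-mal ableiten. Durch Ableiten von der Position erhalten wir die Geschwindigkeit: v(t) = -8·t^3 - 15·t^2 + 8·t - 1. Wir haben die Geschwindigkeit v(t) = -8·t^3 - 15·t^2 + 8·t - 1. Durch Einsetzen von t = 2: v(2) = -109.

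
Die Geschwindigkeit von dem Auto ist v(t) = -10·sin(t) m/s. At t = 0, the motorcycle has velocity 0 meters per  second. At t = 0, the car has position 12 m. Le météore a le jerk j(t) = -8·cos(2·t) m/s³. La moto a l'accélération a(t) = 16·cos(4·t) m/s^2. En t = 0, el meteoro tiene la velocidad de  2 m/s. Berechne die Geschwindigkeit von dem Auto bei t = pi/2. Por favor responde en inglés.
Using v(t) = -10·sin(t) and substituting t = pi/2, we find v = -10.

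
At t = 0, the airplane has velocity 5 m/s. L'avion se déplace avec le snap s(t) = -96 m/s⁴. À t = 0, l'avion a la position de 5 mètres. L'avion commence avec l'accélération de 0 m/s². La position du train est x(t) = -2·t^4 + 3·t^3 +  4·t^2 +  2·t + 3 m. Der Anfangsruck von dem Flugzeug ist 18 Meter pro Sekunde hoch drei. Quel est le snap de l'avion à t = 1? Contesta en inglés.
We have snap s(t) = -96. Substituting t = 1: s(1) = -96.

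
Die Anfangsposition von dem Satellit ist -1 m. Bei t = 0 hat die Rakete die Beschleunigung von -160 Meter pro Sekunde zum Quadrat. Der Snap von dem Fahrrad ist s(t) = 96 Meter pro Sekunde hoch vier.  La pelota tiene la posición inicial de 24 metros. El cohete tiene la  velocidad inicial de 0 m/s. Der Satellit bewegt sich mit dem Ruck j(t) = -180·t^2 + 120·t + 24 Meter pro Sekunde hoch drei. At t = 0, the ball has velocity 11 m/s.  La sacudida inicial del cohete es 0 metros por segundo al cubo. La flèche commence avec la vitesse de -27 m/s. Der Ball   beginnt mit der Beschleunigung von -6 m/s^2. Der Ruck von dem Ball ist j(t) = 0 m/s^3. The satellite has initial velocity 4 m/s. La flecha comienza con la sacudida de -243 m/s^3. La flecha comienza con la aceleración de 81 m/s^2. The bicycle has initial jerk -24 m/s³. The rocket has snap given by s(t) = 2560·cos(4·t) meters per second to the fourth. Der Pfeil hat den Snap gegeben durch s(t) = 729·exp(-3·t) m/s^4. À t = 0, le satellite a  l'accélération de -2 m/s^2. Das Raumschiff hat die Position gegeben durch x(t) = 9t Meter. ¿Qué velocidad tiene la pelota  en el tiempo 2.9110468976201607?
Necesitamos integrar nuestra ecuación de la sacudida j(t) = 0 2 veces. Integrando la sacudida y usando la condición inicial a(0) = -6, obtenemos a(t) = -6. Tomando ∫a(t)dt y aplicando v(0) = 11, encontramos v(t) = 11 - 6·t. Usando v(t) = 11 - 6·t y sustituyendo t = 2.9110468976201607, encontramos v = -6.46628138572096.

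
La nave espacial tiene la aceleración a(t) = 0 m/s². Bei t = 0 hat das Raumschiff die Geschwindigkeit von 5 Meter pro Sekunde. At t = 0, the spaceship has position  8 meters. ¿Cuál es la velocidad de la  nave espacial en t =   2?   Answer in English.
We must find the integral of our acceleration equation a(t) = 0 1 time. Finding the antiderivative of a(t) and using v(0) = 5: v(t) = 5. Using v(t) = 5 and substituting t = 2, we find v = 5.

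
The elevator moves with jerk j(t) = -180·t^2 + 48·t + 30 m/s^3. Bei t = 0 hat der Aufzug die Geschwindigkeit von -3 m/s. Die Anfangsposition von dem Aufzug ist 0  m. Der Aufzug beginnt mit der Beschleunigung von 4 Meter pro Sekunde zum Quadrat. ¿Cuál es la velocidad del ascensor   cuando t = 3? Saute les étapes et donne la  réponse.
v(3) = -855.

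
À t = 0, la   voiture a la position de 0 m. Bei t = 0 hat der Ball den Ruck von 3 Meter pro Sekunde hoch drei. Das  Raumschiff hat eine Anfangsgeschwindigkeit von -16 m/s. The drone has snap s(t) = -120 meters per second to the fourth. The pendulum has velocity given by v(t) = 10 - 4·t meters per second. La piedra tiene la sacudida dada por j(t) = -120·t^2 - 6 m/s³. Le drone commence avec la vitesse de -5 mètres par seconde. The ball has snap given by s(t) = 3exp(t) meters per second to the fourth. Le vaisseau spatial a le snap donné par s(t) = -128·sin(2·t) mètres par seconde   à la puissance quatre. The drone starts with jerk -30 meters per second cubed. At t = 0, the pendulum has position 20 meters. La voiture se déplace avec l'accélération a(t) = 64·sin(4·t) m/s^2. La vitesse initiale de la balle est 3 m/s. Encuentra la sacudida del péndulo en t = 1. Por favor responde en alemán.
Wir müssen unsere Gleichung für die Geschwindigkeit v(t) = 10 - 4·t 2-mal ableiten. Durch Ableiten von der Geschwindigkeit erhalten wir die Beschleunigung: a(t) = -4. Mit d/dt von a(t) finden wir j(t) = 0. Aus der Gleichung für den Ruck j(t) = 0, setzen wir t = 1 ein und erhalten j = 0.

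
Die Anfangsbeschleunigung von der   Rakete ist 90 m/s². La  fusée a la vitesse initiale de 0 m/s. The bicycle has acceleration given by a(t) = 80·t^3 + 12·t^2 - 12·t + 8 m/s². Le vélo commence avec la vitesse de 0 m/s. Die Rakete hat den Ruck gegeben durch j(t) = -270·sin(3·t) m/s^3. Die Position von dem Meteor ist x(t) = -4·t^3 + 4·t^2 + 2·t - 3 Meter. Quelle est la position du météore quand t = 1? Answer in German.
Wir haben die Position x(t) = -4·t^3 + 4·t^2 + 2·t - 3. Durch Einsetzen von t = 1: x(1) = -1.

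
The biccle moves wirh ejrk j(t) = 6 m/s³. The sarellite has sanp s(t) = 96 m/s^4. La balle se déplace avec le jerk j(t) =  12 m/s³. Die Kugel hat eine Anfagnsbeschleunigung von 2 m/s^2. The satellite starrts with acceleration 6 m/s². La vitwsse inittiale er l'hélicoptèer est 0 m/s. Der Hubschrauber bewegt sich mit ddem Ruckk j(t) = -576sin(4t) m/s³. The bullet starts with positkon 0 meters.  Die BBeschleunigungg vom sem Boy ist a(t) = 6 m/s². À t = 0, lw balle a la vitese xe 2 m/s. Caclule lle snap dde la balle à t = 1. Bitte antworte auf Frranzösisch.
En partant du jerk j(t) = 12, nous prenons 1 dérivée. En prenant d/dt de j(t), nous trouvons s(t) = 0. De l'équation du snap s(t) = 0, nous substituons t = 1 pour obtenir s = 0.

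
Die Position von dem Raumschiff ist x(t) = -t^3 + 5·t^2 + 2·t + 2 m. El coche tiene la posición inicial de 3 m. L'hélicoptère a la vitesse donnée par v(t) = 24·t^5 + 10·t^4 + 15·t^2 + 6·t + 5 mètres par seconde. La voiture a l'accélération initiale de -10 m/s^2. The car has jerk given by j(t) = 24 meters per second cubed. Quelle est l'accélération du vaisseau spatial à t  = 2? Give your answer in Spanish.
Partiendo de la posición x(t) = -t^3 + 5·t^2 + 2·t + 2, tomamos 2 derivadas. La derivada de la posición da la velocidad: v(t) = -3·t^2 + 10·t + 2. La derivada de la velocidad da la aceleración: a(t) = 10 - 6·t. De la ecuación de la aceleración a(t) = 10 - 6·t, sustituimos t = 2 para obtener a = -2.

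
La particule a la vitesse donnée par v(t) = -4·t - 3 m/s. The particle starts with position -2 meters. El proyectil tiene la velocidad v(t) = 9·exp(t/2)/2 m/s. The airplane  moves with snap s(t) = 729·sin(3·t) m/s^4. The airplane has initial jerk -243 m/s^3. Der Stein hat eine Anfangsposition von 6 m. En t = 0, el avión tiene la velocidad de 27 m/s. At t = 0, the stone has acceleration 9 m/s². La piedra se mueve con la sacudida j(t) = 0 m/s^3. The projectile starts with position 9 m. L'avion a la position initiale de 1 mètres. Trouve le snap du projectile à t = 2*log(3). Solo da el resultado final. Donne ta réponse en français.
La réponse est 27/16.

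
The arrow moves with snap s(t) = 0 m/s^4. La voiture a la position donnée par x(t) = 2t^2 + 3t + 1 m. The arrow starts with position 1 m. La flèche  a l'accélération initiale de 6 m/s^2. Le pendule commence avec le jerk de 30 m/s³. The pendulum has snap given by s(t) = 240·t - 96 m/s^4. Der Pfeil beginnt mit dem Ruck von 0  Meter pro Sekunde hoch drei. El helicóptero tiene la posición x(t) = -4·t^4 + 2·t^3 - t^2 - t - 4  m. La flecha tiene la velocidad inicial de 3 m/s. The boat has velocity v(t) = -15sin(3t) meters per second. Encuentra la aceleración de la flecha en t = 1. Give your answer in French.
Nous devons intégrer notre équation du snap s(t) = 0 2 fois. L'intégrale du snap est le jerk. En utilisant j(0) = 0, nous obtenons j(t) = 0. La primitive du jerk est l'accélération. En utilisant a(0) = 6, nous obtenons a(t) = 6. Nous avons l'accélération a(t) = 6. En substituant t = 1: a(1) = 6.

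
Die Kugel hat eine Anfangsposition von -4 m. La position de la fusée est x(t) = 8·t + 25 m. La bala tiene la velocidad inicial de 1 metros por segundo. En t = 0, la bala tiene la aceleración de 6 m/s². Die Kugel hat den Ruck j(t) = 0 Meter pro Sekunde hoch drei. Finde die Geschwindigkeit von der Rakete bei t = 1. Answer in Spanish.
Partiendo de la posición x(t) = 8·t + 25, tomamos 1 derivada. La derivada de la posición da la velocidad: v(t) = 8. Tenemos la velocidad v(t) = 8. Sustituyendo t = 1: v(1) = 8.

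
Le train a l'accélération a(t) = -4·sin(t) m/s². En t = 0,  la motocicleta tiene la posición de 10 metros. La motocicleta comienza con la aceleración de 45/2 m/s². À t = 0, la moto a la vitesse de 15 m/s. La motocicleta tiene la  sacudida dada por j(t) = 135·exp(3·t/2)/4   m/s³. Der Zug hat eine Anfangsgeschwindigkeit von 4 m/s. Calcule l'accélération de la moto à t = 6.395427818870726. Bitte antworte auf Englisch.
We need to integrate our jerk equation j(t) = 135·exp(3·t/2)/4 1 time. The integral of jerk, with a(0) = 45/2, gives acceleration: a(t) = 45·exp(3·t/2)/2. From the given acceleration equation a(t) = 45·exp(3·t/2)/2, we substitute t = 6.395427818870726 to get a = 329937.010356778.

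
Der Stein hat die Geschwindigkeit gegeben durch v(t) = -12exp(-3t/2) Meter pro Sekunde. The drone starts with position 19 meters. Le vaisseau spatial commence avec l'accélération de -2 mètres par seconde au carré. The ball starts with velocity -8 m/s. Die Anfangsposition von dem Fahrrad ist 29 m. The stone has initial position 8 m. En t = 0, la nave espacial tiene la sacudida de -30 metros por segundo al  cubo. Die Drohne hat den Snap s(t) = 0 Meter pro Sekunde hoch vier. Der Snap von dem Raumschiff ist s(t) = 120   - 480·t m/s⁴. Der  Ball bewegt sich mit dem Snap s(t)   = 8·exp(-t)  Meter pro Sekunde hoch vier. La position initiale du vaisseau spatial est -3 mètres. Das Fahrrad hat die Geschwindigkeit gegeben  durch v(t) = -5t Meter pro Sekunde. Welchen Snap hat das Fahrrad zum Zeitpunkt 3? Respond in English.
To solve this, we need to take 3 derivatives of our velocity equation v(t) = -5·t. Differentiating velocity, we get acceleration: a(t) = -5. Differentiating acceleration, we get jerk: j(t) = 0. Differentiating jerk, we get snap: s(t) = 0. Using s(t) = 0 and substituting t = 3, we find s = 0.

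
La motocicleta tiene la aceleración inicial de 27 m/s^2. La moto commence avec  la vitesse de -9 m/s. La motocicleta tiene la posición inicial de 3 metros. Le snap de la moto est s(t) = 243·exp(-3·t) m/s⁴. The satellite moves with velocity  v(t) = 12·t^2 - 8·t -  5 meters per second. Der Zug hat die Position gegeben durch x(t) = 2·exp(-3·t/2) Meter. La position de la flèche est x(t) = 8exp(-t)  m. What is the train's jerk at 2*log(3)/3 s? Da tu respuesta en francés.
Pour résoudre ceci, nous devons prendre 3 dérivées de notre équation de la position x(t) = 2·exp(-3·t/2). En dérivant la position, nous obtenons la vitesse: v(t) = -3·exp(-3·t/2). La dérivée de la vitesse donne l'accélération: a(t) = 9·exp(-3·t/2)/2. En prenant d/dt de a(t), nous trouvons j(t) = -27·exp(-3·t/2)/4. Nous avons le jerk j(t) = -27·exp(-3·t/2)/4. En substituant t = 2*log(3)/3: j(2*log(3)/3) = -9/4.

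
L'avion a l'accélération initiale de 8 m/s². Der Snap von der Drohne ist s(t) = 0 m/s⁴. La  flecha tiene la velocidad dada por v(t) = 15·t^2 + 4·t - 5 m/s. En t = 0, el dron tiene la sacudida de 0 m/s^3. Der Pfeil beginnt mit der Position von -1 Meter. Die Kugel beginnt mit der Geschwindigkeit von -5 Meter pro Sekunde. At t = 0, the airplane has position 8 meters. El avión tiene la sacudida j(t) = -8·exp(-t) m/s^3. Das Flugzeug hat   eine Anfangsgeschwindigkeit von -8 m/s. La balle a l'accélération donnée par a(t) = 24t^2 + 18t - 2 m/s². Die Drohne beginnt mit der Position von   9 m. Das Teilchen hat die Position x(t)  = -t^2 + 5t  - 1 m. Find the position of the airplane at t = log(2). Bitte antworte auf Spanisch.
Necesitamos integrar nuestra ecuación de la sacudida j(t) = -8·exp(-t) 3 veces. La integral de la sacudida, con a(0) = 8, da la aceleración: a(t) = 8·exp(-t). Integrando la aceleración y usando la condición inicial v(0) = -8, obtenemos v(t) = -8·exp(-t). Integrando la velocidad y usando la condición inicial x(0) = 8, obtenemos x(t) = 8·exp(-t). De la ecuación de la posición x(t) = 8·exp(-t), sustituimos t = log(2) para obtener x = 4.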